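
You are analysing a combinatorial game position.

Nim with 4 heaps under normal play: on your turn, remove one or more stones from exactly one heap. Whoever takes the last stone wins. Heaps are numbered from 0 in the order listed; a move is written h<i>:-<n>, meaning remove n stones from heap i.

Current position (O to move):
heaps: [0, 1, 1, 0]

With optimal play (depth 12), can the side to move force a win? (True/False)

ply 1, O at (0,1,1,0) | h1:-1=-1→(0,0,1,0)*; h2:-1=-1→(0,1,0,0)
ply 2, X at (0,0,1,0) | h2:-1=+1→(0,0,0,0)*
ply 3: (0,0,0,0) is terminal -1 (O); from (0,1,1,0) depth 12

O winning at [(0,1,1,0)]: False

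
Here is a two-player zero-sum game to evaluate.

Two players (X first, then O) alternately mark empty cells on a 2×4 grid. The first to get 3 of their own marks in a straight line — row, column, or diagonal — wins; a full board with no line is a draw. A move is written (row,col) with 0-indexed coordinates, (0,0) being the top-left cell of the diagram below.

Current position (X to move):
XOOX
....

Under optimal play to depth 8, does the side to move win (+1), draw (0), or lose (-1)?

p1 X@[XOOX/....]: (1,0)[XOOX/X...]+0* (1,1)[XOOX/.X..]+0 (1,2)[XOOX/..X.]+0 (1,3)[XOOX/...X]+0
p2 O@[XOOX/X...]: (1,1)[XOOX/XO..]+0* (1,2)[XOOX/X.O.]+0 (1,3)[XOOX/X..O]+0
p3 X@[XOOX/XO..]: (1,2)[XOOX/XOX.]+0* (1,3)[XOOX/XO.X]+0
p4 O@[XOOX/XOX.]: (1,3)[XOOX/XOXO]+0*
p5 X@[XOOX/XOXO] terminal +0; root [XOOX/....] d8

value(XOOX/...., X) = 0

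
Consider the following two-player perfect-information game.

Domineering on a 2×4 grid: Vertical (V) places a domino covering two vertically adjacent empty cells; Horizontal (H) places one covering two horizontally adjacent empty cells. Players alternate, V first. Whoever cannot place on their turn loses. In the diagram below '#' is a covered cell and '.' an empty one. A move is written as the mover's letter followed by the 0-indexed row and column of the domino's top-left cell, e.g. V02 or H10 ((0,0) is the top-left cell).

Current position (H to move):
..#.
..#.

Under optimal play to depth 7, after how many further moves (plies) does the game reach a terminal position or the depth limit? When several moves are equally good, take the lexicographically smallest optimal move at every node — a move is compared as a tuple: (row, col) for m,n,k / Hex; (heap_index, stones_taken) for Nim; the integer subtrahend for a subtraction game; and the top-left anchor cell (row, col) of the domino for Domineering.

p1 H@[..#./..#.]: H00[###./..#.]+1* H10[..#./###.]+1
p2 V@[###./..#.]: V03[####/..##]-1*
p3 H@[####/..##]: H10[####/####]+1*
p4 V@[####/####] terminal -1; root [..#./..#.] d7

PV length from [..#./..#.]: 3 plies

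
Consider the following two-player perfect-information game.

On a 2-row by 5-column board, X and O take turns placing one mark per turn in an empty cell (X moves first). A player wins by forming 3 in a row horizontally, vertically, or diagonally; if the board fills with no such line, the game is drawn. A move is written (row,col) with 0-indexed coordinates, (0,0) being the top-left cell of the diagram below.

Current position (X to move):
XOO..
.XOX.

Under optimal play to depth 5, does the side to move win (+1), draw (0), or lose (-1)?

[XOO../.XOX.] X move#1: (0,3):+0/XOOX./.XOX.*, (0,4):-1/XOO.X/.XOX., (1,0):-1/XOO../XXOX., (1,4):-1/XOO../.XOXX
[XOOX./.XOX.] O move#2: (0,4):+0/XOOXO/.XOX.*, (1,0):+0/XOOX./OXOX., (1,4):+0/XOOX./.XOXO
[XOOXO/.XOX.] X move#3: (1,0):+0/XOOXO/XXOX.*, (1,4):+0/XOOXO/.XOXX
[XOOXO/XXOX.] O move#4: (1,4):+0/XOOXO/XXOXO*
[XOOXO/XXOXO] end (terminal +0, X#5); searched XOO../.XOX. to 5

value(XOO../.XOX., X) = 0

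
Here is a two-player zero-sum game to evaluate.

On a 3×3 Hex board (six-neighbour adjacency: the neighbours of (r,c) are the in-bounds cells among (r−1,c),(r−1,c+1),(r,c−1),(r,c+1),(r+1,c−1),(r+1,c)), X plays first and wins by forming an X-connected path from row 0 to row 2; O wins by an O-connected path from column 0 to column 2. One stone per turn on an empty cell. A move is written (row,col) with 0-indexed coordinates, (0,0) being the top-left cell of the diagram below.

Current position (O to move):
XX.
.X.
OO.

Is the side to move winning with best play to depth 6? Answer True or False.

O winning at [XX./.X./OO.]: True

p1 O@[XX./.X./OO.]: (0,2)[XXO/.X./OO.]+1* (1,0)[XX./OX./OO.]+1 (1,2)[XX./.XO/OO.]+1 (2,2)[XX./.X./OOO]+1
p2 X@[XXO/.X./OO.]: (1,0)[XXO/XX./OO.]-1* (1,2)[XXO/.XX/OO.]-1 (2,2)[XXO/.X./OOX]-1
p3 O@[XXO/XX./OO.]: (1,2)[XXO/XXO/OO.]+1* (2,2)[XXO/XX./OOO]+1
p4 X@[XXO/XXO/OO.] terminal -1; root [XX./.X./OO.] d6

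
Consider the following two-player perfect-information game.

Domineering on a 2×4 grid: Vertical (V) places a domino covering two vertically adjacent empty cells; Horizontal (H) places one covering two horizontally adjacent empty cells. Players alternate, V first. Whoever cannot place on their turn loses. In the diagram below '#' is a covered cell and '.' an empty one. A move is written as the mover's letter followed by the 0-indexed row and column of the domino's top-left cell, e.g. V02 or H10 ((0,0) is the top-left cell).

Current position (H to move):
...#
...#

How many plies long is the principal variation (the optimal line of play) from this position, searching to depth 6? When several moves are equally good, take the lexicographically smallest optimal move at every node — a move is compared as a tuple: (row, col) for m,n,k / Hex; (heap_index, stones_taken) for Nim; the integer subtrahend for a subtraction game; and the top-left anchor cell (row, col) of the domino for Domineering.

[...#/...#] H move#1: H00:+1/##.#/...#*, H01:+1/.###/...#, H10:+1/...#/##.#, H11:+1/...#/.###
[##.#/...#] V move#2: V02:-1/####/..##*
[####/..##] H move#3: H10:+1/####/####*
[####/####] end (terminal -1, V#4); searched ...#/...# to 6

PV length from [...#/...#]: 3 plies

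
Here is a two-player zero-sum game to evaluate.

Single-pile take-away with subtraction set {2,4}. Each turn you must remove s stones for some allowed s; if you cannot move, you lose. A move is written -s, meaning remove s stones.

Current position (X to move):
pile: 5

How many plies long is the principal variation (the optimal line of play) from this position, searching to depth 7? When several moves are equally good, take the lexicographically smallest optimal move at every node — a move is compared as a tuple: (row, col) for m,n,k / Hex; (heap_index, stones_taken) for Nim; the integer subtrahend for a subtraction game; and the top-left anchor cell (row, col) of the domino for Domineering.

p1 X@[5]: -2[3]-1 -4[1]+1*
p2 O@[1] terminal -1; root [5] d7

PV length from [5]: 1 ply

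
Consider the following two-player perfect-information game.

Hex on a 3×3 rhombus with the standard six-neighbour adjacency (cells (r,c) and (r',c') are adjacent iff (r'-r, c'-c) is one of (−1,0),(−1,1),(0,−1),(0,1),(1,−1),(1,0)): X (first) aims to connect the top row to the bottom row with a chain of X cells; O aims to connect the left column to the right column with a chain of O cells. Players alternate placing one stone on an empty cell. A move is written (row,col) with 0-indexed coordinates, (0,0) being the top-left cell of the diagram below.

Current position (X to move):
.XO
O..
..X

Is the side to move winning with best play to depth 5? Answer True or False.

X winning at [.XO/O../..X]: True

ply 1, X at .XO/O../..X | (0,0)=-1→XXO/O../..X; (1,1)=+1→.XO/OX./..X*; (1,2)=-1→.XO/O.X/..X; (2,0)=-1→.XO/O../X.X; (2,1)=-1→.XO/O../.XX
ply 2, O at .XO/OX./..X | (0,0)=-1→OXO/OX./..X*; (1,2)=-1→.XO/OXO/..X; (2,0)=-1→.XO/OX./O.X; (2,1)=-1→.XO/OX./.OX
ply 3, X at OXO/OX./..X | (1,2)=+1→OXO/OXX/..X*; (2,0)=+1→OXO/OX./X.X; (2,1)=+1→OXO/OX./.XX
ply 4: OXO/OXX/..X is terminal -1 (O); from .XO/O../..X depth 5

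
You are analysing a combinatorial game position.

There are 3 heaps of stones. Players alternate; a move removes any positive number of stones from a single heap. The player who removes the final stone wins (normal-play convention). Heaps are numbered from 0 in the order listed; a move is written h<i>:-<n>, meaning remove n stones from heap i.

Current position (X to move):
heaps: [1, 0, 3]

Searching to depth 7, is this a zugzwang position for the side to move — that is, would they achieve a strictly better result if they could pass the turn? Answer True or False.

p1 X@[(1,0,3)]: h0:-1[(0,0,3)]-1 h2:-1[(1,0,2)]-1 h2:-2[(1,0,1)]+1* h2:-3[(1,0,0)]-1
p2 O@[(1,0,1)]: h0:-1[(0,0,1)]-1* h2:-1[(1,0,0)]-1
p3 X@[(0,0,1)]: h2:-1[(0,0,0)]+1*
p4 O@[(0,0,0)] terminal -1; root [(1,0,3)] d7
suppose X passes — search the same position with O to move:
pass> p1 O@[(1,0,3)]: h0:-1[(0,0,3)]-1 h2:-1[(1,0,2)]-1 h2:-2[(1,0,1)]+1* h2:-3[(1,0,0)]-1
pass> p2 X@[(1,0,1)]: h0:-1[(0,0,1)]-1* h2:-1[(1,0,0)]-1
pass> p3 O@[(0,0,1)]: h2:-1[(0,0,0)]+1*
pass> p4 X@[(0,0,0)] terminal -1; root [(1,0,3)] d7
for X: play +1, pass -1

zugzwang((1,0,3), X) = False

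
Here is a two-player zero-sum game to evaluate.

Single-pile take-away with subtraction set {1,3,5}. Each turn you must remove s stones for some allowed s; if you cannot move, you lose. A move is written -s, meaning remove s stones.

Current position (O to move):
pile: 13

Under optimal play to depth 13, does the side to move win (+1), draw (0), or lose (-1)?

p1 O@[13]: -1[12]+1* -3[10]+1 -5[8]+1
p2 X@[12]: -1[11]-1* -3[9]-1 -5[7]-1
p3 O@[11]: -1[10]+1* -3[8]+1 -5[6]+1
p4 X@[10]: -1[9]-1* -3[7]-1 -5[5]-1
p5 O@[9]: -1[8]+1* -3[6]+1 -5[4]+1
p6 X@[8]: -1[7]-1* -3[5]-1 -5[3]-1
p7 O@[7]: -1[6]+1* -3[4]+1 -5[2]+1
p8 X@[6]: -1[5]-1* -3[3]-1 -5[1]-1
p9 O@[5]: -1[4]+1* -3[2]+1 -5[0]+1
p10 X@[4]: -1[3]-1* -3[1]-1
p11 O@[3]: -1[2]+1* -3[0]+1
p12 X@[2]: -1[1]-1*
p13 O@[1]: -1[0]+1*
p14 X@[0] terminal -1; root [13] d13

value(13, O) = +1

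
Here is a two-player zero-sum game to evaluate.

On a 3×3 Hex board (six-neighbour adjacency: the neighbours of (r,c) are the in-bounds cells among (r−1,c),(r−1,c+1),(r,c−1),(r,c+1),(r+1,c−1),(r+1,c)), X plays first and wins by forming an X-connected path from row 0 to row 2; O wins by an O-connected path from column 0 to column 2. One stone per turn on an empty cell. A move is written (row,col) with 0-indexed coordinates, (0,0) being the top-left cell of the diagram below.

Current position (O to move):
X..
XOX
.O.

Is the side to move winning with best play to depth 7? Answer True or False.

ply 1, O at X../XOX/.O. | (0,1)=-1→XO./XOX/.O.; (0,2)=-1→X.O/XOX/.O.; (2,0)=+1→X../XOX/OO.*; (2,2)=-1→X../XOX/.OO
ply 2, X at X../XOX/OO. | (0,1)=-1→XX./XOX/OO.*; (0,2)=-1→X.X/XOX/OO.; (2,2)=-1→X../XOX/OOX
ply 3, O at XX./XOX/OO. | (0,2)=+1→XXO/XOX/OO.*; (2,2)=+1→XX./XOX/OOO
ply 4: XXO/XOX/OO. is terminal -1 (X); from X../XOX/.O. depth 7

O winning at [X../XOX/.O.]: True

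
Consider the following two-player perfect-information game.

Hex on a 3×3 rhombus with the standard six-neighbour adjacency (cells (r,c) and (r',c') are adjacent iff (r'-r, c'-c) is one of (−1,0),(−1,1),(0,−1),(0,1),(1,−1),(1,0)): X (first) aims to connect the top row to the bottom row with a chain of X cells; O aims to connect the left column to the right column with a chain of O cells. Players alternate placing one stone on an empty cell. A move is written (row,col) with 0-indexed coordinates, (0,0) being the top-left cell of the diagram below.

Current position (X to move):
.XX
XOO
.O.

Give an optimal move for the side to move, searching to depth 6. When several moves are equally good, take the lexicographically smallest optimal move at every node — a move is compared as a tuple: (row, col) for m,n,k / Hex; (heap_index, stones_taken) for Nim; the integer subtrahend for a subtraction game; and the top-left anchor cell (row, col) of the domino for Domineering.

ply 1, X at .XX/XOO/.O. | (0,0)=-1→XXX/XOO/.O.; (2,0)=+1→.XX/XOO/XO.*; (2,2)=-1→.XX/XOO/.OX
ply 2: .XX/XOO/XO. is terminal -1 (O); from .XX/XOO/.O. depth 6

X's best at [.XX/XOO/.O.]: (2,0)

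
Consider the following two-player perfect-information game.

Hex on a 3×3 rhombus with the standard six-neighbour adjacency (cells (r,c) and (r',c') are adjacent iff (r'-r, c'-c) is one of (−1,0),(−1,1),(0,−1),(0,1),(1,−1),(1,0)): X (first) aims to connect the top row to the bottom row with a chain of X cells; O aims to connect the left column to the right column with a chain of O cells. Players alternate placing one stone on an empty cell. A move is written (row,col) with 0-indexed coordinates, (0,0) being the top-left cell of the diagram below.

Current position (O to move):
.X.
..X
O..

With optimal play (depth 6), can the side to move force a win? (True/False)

ply 1, O at .X./..X/O.. | (0,0)=-1→OX./..X/O..*; (0,2)=-1→.XO/..X/O..; (1,0)=-1→.X./O.X/O..; (1,1)=-1→.X./.OX/O..; (2,1)=-1→.X./..X/OO.; (2,2)=-1→.X./..X/O.O
ply 2, X at OX./..X/O.. | (0,2)=+1→OXX/..X/O..*; (1,0)=+1→OX./X.X/O..; (1,1)=+1→OX./.XX/O..; (2,1)=+1→OX./..X/OX.; (2,2)=+1→OX./..X/O.X
ply 3, O at OXX/..X/O.. | (1,0)=-1→OXX/O.X/O..*; (1,1)=-1→OXX/.OX/O..; (2,1)=-1→OXX/..X/OO.; (2,2)=-1→OXX/..X/O.O
ply 4, X at OXX/O.X/O.. | (1,1)=+1→OXX/OXX/O..*; (2,1)=+1→OXX/O.X/OX.; (2,2)=+1→OXX/O.X/O.X
ply 5, O at OXX/OXX/O.. | (2,1)=-1→OXX/OXX/OO.*; (2,2)=-1→OXX/OXX/O.O
ply 6, X at OXX/OXX/OO. | (2,2)=+1→OXX/OXX/OOX*
ply 7: OXX/OXX/OOX is terminal -1 (O); from .X./..X/O.. depth 6

O winning at [.X./..X/O..]: False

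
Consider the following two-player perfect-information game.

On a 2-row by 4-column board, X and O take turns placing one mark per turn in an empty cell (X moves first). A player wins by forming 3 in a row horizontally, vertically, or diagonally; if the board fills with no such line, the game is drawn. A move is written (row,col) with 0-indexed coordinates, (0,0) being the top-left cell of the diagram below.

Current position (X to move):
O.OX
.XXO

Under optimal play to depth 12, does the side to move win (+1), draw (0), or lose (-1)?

value(O.OX/.XXO, X) = +1

ply 1, X at O.OX/.XXO | (0,1)=+0→OXOX/.XXO; (1,0)=+1→O.OX/XXXO*
ply 2: O.OX/XXXO is terminal -1 (O); from O.OX/.XXO depth 12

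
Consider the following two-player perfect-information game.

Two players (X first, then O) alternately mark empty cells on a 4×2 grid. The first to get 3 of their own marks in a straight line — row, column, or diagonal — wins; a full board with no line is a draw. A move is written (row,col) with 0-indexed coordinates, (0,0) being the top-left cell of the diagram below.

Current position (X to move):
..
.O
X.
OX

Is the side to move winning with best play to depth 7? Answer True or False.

[../.O/X./OX] X move#1: (0,0):+0/X./.O/X./OX*, (0,1):+0/.X/.O/X./OX, (1,0):+0/../XO/X./OX, (2,1):+0/../.O/XX/OX
[X./.O/X./OX] O move#2: (0,1):-1/XO/.O/X./OX, (1,0):+0/X./OO/X./OX*, (2,1):-1/X./.O/XO/OX
[X./OO/X./OX] X move#3: (0,1):+0/XX/OO/X./OX*, (2,1):+0/X./OO/XX/OX
[XX/OO/X./OX] O move#4: (2,1):+0/XX/OO/XO/OX*
[XX/OO/XO/OX] end (terminal +0, X#5); searched ../.O/X./OX to 7

X winning at [../.O/X./OX]: False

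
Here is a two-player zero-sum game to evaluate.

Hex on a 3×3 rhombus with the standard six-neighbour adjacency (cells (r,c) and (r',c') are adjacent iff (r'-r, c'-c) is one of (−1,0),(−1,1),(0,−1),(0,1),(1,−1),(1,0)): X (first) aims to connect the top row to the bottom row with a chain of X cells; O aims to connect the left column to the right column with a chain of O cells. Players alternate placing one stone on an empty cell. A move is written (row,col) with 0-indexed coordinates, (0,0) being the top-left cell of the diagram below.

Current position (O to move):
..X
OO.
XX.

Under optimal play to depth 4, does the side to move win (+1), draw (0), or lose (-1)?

[..X/OO./XX.] O move#1: (0,0):-1/O.X/OO./XX., (0,1):-1/.OX/OO./XX., (1,2):+1/..X/OOO/XX.*, (2,2):-1/..X/OO./XXO
[..X/OOO/XX.] end (terminal -1, X#2); searched ..X/OO./XX. to 4

value(..X/OO./XX., O) = +1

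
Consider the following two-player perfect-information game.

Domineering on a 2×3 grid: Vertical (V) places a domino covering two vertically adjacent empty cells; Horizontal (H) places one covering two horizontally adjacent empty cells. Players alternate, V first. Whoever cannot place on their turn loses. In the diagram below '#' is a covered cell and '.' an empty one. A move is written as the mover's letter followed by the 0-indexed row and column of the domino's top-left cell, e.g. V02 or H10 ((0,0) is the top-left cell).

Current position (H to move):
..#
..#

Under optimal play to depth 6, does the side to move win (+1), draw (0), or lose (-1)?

ply 1, H at ..#/..# | H00=+1→###/..#*; H10=+1→..#/###
ply 2: ###/..# is terminal -1 (V); from ..#/..# depth 6

value(..#/..#, H) = +1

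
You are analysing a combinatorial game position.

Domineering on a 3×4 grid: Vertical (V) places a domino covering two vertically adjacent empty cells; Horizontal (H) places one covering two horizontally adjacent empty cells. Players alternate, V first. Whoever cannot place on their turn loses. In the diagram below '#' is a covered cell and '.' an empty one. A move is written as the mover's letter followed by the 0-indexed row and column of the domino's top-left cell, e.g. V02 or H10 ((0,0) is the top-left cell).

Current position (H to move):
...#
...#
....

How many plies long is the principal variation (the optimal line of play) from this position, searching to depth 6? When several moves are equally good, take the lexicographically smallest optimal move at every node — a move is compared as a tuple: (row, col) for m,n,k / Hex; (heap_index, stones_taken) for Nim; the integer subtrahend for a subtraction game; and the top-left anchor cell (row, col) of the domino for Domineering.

PV length from [...#/...#/....]: 3 plies

ply 1, H at ...#/...#/.... | H00=-1→##.#/...#/....; H01=-1→.###/...#/....; H10=+1→...#/##.#/....*; H11=+1→...#/.###/....; H20=-1→...#/...#/##..; H21=-1→...#/...#/.##.; H22=-1→...#/...#/..##
ply 2, V at ...#/##.#/.... | V02=-1→..##/####/....*; V12=-1→...#/####/..#.
ply 3, H at ..##/####/.... | H00=+1→####/####/....*; H20=+1→..##/####/##..; H21=+1→..##/####/.##.; H22=+1→..##/####/..##
ply 4: ####/####/.... is terminal -1 (V); from ...#/...#/.... depth 6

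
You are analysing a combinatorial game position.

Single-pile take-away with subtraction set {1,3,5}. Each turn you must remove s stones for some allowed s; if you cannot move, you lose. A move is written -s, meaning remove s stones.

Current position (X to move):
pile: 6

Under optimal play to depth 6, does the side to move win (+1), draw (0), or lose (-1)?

value(6, X) = -1

[6] X move#1: -1:-1/5*, -3:-1/3, -5:-1/1
[5] O move#2: -1:+1/4*, -3:+1/2, -5:+1/0
[4] X move#3: -1:-1/3*, -3:-1/1
[3] O move#4: -1:+1/2*, -3:+1/0
[2] X move#5: -1:-1/1*
[1] O move#6: -1:+1/0*
[0] end (terminal -1, X#7); searched 6 to 6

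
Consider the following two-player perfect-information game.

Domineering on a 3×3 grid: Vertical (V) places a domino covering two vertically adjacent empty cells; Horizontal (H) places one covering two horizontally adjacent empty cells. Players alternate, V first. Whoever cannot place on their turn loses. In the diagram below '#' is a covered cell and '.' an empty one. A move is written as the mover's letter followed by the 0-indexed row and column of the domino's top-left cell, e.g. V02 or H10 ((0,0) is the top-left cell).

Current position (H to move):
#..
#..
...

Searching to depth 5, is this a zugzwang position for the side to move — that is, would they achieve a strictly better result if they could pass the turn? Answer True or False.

zugzwang(#../#../..., H) = False

p1 H@[#../#../...]: H01[###/#../...]-1 H11[#../###/...]+1* H20[#../#../##.]-1 H21[#../#../.##]-1
p2 V@[#../###/...] terminal -1; root [#../#../...] d5
suppose H passes — search the same position with V to move:
pass> p1 V@[#../#../...]: V01[##./##./...]+1* V02[#.#/#.#/...]+1 V11[#../##./.#.]+1 V12[#../#.#/..#]+1
pass> p2 H@[##./##./...]: H20[##./##./##.]-1* H21[##./##./.##]-1
pass> p3 V@[##./##./##.]: V02[###/###/##.]+1* V12[##./###/###]+1
pass> p4 H@[###/###/##.] terminal -1; root [#../#../...] d5
for H: play +1, pass -1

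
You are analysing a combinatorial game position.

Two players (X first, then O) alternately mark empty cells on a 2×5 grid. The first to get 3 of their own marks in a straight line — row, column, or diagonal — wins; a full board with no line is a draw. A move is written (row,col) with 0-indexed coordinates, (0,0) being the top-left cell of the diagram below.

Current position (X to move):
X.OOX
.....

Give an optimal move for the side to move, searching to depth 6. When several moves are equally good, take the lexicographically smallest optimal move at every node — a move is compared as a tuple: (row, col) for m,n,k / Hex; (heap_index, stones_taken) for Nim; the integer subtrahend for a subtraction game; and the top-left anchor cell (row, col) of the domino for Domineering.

p1 X@[X.OOX/.....]: (0,1)[XXOOX/.....]+0* (1,0)[X.OOX/X....]-1 (1,1)[X.OOX/.X...]-1 (1,2)[X.OOX/..X..]-1 (1,3)[X.OOX/...X.]-1 (1,4)[X.OOX/....X]-1
p2 O@[XXOOX/.....]: (1,0)[XXOOX/O....]+0* (1,1)[XXOOX/.O...]+0 (1,2)[XXOOX/..O..]+0 (1,3)[XXOOX/...O.]+0 (1,4)[XXOOX/....O]+0
p3 X@[XXOOX/O....]: (1,1)[XXOOX/OX...]+0* (1,2)[XXOOX/O.X..]+0 (1,3)[XXOOX/O..X.]+0 (1,4)[XXOOX/O...X]+0
p4 O@[XXOOX/OX...]: (1,2)[XXOOX/OXO..]+0* (1,3)[XXOOX/OX.O.]+0 (1,4)[XXOOX/OX..O]+0
p5 X@[XXOOX/OXO..]: (1,3)[XXOOX/OXOX.]+0* (1,4)[XXOOX/OXO.X]+0
p6 O@[XXOOX/OXOX.]: (1,4)[XXOOX/OXOXO]+0*
p7 X@[XXOOX/OXOXO] terminal +0; root [X.OOX/.....] d6

X's best at [X.OOX/.....]: (0,1)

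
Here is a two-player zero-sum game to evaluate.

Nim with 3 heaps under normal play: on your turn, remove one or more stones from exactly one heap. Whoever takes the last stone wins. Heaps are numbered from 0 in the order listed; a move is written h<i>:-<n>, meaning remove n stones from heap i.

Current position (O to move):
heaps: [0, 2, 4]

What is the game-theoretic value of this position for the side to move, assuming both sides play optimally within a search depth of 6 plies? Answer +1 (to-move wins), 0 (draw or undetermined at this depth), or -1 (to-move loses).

value((0,2,4), O) = +1

p1 O@[(0,2,4)]: h1:-1[(0,1,4)]-1 h1:-2[(0,0,4)]-1 h2:-1[(0,2,3)]-1 h2:-2[(0,2,2)]+1* h2:-3[(0,2,1)]-1 h2:-4[(0,2,0)]-1
p2 X@[(0,2,2)]: h1:-1[(0,1,2)]-1* h1:-2[(0,0,2)]-1 h2:-1[(0,2,1)]-1 h2:-2[(0,2,0)]-1
p3 O@[(0,1,2)]: h1:-1[(0,0,2)]-1 h2:-1[(0,1,1)]+1* h2:-2[(0,1,0)]-1
p4 X@[(0,1,1)]: h1:-1[(0,0,1)]-1* h2:-1[(0,1,0)]-1
p5 O@[(0,0,1)]: h2:-1[(0,0,0)]+1*
p6 X@[(0,0,0)] terminal -1; root [(0,2,4)] d6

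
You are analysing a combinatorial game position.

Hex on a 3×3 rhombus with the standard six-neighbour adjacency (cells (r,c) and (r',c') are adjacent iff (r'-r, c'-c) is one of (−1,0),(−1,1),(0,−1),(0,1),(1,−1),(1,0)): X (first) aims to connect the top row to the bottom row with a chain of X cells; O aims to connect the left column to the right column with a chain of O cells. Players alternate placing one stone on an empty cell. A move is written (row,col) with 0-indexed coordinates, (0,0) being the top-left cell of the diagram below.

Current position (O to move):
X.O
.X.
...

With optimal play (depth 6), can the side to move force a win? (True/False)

ply 1, O at X.O/.X./... | (0,1)=-1→XOO/.X./...*; (1,0)=-1→X.O/OX./...; (1,2)=-1→X.O/.XO/...; (2,0)=-1→X.O/.X./O..; (2,1)=-1→X.O/.X./.O.; (2,2)=-1→X.O/.X./..O
ply 2, X at XOO/.X./... | (1,0)=+1→XOO/XX./...*; (1,2)=-1→XOO/.XX/...; (2,0)=-1→XOO/.X./X..; (2,1)=-1→XOO/.X./.X.; (2,2)=-1→XOO/.X./..X
ply 3, O at XOO/XX./... | (1,2)=-1→XOO/XXO/...*; (2,0)=-1→XOO/XX./O..; (2,1)=-1→XOO/XX./.O.; (2,2)=-1→XOO/XX./..O
ply 4, X at XOO/XXO/... | (2,0)=+1→XOO/XXO/X..*; (2,1)=+1→XOO/XXO/.X.; (2,2)=+1→XOO/XXO/..X
ply 5: XOO/XXO/X.. is terminal -1 (O); from X.O/.X./... depth 6

O winning at [X.O/.X./...]: False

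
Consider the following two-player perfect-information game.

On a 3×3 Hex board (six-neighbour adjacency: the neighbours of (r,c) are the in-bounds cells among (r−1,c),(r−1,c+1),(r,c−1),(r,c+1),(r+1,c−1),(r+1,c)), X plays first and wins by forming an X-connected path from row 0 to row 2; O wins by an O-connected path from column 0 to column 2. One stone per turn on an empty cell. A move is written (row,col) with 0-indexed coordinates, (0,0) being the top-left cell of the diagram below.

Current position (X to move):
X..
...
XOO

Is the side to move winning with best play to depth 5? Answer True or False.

ply 1, X at X../.../XOO | (0,1)=+1→XX./.../XOO*; (0,2)=+1→X.X/.../XOO; (1,0)=+1→X../X../XOO; (1,1)=+1→X../.X./XOO; (1,2)=+1→X../..X/XOO
ply 2, O at XX./.../XOO | (0,2)=-1→XXO/.../XOO*; (1,0)=-1→XX./O../XOO; (1,1)=-1→XX./.O./XOO; (1,2)=-1→XX./..O/XOO
ply 3, X at XXO/.../XOO | (1,0)=+1→XXO/X../XOO*; (1,1)=+1→XXO/.X./XOO; (1,2)=+1→XXO/..X/XOO
ply 4: XXO/X../XOO is terminal -1 (O); from X../.../XOO depth 5

X winning at [X../.../XOO]: True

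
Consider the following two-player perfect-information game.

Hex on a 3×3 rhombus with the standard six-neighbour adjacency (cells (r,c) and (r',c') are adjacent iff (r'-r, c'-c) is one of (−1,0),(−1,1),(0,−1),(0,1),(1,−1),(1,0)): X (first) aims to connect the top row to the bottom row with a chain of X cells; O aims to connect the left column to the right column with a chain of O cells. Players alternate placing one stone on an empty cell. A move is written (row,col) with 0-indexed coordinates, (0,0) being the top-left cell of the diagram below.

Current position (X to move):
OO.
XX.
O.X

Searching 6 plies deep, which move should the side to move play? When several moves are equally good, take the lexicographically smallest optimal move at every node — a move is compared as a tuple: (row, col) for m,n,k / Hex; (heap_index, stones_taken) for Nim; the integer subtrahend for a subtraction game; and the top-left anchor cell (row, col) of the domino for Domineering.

p1 X@[OO./XX./O.X]: (0,2)[OOX/XX./O.X]+1* (1,2)[OO./XXX/O.X]-1 (2,1)[OO./XX./OXX]-1
p2 O@[OOX/XX./O.X]: (1,2)[OOX/XXO/O.X]-1* (2,1)[OOX/XX./OOX]-1
p3 X@[OOX/XXO/O.X]: (2,1)[OOX/XXO/OXX]+1*
p4 O@[OOX/XXO/OXX] terminal -1; root [OO./XX./O.X] d6

X's best at [OO./XX./O.X]: (0,2)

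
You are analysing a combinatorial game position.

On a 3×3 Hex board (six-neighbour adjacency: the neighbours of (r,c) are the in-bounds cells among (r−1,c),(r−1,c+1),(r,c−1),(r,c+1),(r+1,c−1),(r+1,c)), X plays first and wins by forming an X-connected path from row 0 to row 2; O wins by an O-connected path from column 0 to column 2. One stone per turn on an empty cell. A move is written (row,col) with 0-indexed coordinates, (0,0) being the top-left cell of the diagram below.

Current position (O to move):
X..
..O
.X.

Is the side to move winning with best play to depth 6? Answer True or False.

O winning at [X../..O/.X.]: True

ply 1, O at X../..O/.X. | (0,1)=-1→XO./..O/.X.; (0,2)=-1→X.O/..O/.X.; (1,0)=-1→X../O.O/.X.; (1,1)=+1→X../.OO/.X.*; (2,0)=-1→X../..O/OX.; (2,2)=-1→X../..O/.XO
ply 2, X at X../.OO/.X. | (0,1)=-1→XX./.OO/.X.*; (0,2)=-1→X.X/.OO/.X.; (1,0)=-1→X../XOO/.X.; (2,0)=-1→X../.OO/XX.; (2,2)=-1→X../.OO/.XX
ply 3, O at XX./.OO/.X. | (0,2)=+1→XXO/.OO/.X.*; (1,0)=+1→XX./OOO/.X.; (2,0)=+1→XX./.OO/OX.; (2,2)=+1→XX./.OO/.XO
ply 4, X at XXO/.OO/.X. | (1,0)=-1→XXO/XOO/.X.*; (2,0)=-1→XXO/.OO/XX.; (2,2)=-1→XXO/.OO/.XX
ply 5, O at XXO/XOO/.X. | (2,0)=+1→XXO/XOO/OX.*; (2,2)=-1→XXO/XOO/.XO
ply 6: XXO/XOO/OX. is terminal -1 (X); from X../..O/.X. depth 6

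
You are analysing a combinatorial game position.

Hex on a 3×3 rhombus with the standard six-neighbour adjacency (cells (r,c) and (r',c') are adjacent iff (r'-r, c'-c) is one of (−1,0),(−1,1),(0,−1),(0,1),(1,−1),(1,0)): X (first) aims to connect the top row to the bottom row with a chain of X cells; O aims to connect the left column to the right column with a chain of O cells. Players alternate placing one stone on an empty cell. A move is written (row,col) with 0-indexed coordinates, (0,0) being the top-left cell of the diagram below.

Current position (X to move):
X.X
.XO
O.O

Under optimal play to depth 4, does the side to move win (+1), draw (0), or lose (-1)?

[X.X/.XO/O.O] X move#1: (0,1):-1/XXX/.XO/O.O, (1,0):-1/X.X/XXO/O.O, (2,1):+1/X.X/.XO/OXO*
[X.X/.XO/OXO] end (terminal -1, O#2); searched X.X/.XO/O.O to 4

value(X.X/.XO/O.O, X) = +1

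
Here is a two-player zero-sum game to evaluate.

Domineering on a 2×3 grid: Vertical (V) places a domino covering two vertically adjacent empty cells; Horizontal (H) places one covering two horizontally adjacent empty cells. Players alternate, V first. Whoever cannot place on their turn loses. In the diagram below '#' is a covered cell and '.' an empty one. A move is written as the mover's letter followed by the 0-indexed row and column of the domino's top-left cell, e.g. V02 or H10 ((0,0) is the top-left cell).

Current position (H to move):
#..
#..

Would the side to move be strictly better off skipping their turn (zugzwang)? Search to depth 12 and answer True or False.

zugzwang(#../#.., H) = False

[#../#..] H move#1: H01:+1/###/#..*, H11:+1/#../###
[###/#..] end (terminal -1, V#2); searched #../#.. to 12
if H skipped the turn, V would face:
~ [#../#..] V move#1: V01:+1/##./##.*, V02:+1/#.#/#.#
~ [##./##.] end (terminal -1, H#2); searched #../#.. to 12
compare (H): move=+1 vs pass=-1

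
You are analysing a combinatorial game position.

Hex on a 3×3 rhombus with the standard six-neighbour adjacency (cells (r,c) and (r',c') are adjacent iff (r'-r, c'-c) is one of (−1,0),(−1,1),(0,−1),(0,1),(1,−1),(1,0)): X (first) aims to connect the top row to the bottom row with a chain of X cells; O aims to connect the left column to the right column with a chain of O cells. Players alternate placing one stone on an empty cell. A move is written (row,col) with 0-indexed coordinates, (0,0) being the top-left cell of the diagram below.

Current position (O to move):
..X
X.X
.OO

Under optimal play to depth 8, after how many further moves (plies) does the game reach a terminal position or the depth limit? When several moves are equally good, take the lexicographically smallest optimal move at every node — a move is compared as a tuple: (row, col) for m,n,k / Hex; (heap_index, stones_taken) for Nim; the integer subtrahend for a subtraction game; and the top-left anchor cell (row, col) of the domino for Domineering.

PV length from [..X/X.X/.OO]: 1 ply

[..X/X.X/.OO] O move#1: (0,0):-1/O.X/X.X/.OO, (0,1):-1/.OX/X.X/.OO, (1,1):-1/..X/XOX/.OO, (2,0):+1/..X/X.X/OOO*
[..X/X.X/OOO] end (terminal -1, X#2); searched ..X/X.X/.OO to 8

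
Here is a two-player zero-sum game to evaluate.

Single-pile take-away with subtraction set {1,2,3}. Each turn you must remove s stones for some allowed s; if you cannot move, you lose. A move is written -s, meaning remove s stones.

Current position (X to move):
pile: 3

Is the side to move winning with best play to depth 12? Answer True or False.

ply 1, X at 3 | -1=-1→2; -2=-1→1; -3=+1→0*
ply 2: 0 is terminal -1 (O); from 3 depth 12

X winning at [3]: True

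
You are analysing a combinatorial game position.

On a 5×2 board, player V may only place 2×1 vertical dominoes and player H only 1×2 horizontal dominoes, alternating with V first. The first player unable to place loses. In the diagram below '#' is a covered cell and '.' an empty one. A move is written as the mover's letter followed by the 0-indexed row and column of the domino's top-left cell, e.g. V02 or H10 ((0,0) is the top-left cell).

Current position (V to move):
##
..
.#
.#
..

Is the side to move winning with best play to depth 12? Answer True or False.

ply 1, V at ##/../.#/.#/.. | V10=-1→##/#./##/.#/..*; V20=-1→##/../##/##/..; V30=-1→##/../.#/##/#.
ply 2, H at ##/#./##/.#/.. | H40=+1→##/#./##/.#/##*
ply 3: ##/#./##/.#/## is terminal -1 (V); from ##/../.#/.#/.. depth 12

V winning at [##/../.#/.#/..]: False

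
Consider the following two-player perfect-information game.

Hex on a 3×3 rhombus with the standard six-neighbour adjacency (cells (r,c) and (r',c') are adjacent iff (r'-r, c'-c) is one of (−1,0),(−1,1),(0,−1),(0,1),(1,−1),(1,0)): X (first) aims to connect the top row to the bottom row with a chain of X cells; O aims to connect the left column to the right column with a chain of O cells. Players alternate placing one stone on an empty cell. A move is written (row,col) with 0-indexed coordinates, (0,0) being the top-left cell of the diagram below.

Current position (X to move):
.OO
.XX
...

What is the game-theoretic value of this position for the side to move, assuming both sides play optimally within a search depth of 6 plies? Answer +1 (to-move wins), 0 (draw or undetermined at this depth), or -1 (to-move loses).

[.OO/.XX/...] X move#1: (0,0):-1/XOO/.XX/...*, (1,0):-1/.OO/XXX/..., (2,0):-1/.OO/.XX/X.., (2,1):-1/.OO/.XX/.X., (2,2):-1/.OO/.XX/..X
[XOO/.XX/...] O move#2: (1,0):+1/XOO/OXX/...*, (2,0):-1/XOO/.XX/O.., (2,1):-1/XOO/.XX/.O., (2,2):-1/XOO/.XX/..O
[XOO/OXX/...] end (terminal -1, X#3); searched .OO/.XX/... to 6

value(.OO/.XX/..., X) = -1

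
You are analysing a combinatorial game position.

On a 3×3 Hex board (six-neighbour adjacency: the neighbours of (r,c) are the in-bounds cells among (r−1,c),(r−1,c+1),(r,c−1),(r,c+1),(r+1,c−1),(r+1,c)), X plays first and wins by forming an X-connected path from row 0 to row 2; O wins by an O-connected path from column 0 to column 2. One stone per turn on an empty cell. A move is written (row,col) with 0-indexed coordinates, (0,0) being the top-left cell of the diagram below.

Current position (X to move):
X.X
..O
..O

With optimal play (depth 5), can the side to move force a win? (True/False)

X winning at [X.X/..O/..O]: True

p1 X@[X.X/..O/..O]: (0,1)[XXX/..O/..O]-1 (1,0)[X.X/X.O/..O]-1 (1,1)[X.X/.XO/..O]+1* (2,0)[X.X/..O/X.O]+1 (2,1)[X.X/..O/.XO]-1
p2 O@[X.X/.XO/..O]: (0,1)[XOX/.XO/..O]-1* (1,0)[X.X/OXO/..O]-1 (2,0)[X.X/.XO/O.O]-1 (2,1)[X.X/.XO/.OO]-1
p3 X@[XOX/.XO/..O]: (1,0)[XOX/XXO/..O]+1* (2,0)[XOX/.XO/X.O]+1 (2,1)[XOX/.XO/.XO]+1
p4 O@[XOX/XXO/..O]: (2,0)[XOX/XXO/O.O]-1* (2,1)[XOX/XXO/.OO]-1
p5 X@[XOX/XXO/O.O]: (2,1)[XOX/XXO/OXO]+1*
p6 O@[XOX/XXO/OXO] terminal -1; root [X.X/..O/..O] d5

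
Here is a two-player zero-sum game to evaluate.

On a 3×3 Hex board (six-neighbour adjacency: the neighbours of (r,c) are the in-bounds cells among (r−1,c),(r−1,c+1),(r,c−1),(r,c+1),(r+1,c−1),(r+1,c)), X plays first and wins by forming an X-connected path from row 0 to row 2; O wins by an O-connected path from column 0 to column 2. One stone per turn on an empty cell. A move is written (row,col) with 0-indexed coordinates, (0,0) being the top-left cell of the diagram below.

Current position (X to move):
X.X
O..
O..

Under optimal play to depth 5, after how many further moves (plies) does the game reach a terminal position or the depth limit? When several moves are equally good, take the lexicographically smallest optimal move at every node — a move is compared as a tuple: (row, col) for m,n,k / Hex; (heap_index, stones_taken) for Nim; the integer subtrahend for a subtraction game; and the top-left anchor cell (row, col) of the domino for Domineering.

PV length from [X.X/O../O..]: 5 plies

[X.X/O../O..] X move#1: (0,1):-1/XXX/O../O.., (1,1):-1/X.X/OX./O.., (1,2):+1/X.X/O.X/O..*, (2,1):+1/X.X/O../OX., (2,2):-1/X.X/O../O.X
[X.X/O.X/O..] O move#2: (0,1):-1/XOX/O.X/O..*, (1,1):-1/X.X/OOX/O.., (2,1):-1/X.X/O.X/OO., (2,2):-1/X.X/O.X/O.O
[XOX/O.X/O..] X move#3: (1,1):+1/XOX/OXX/O..*, (2,1):+1/XOX/O.X/OX., (2,2):+1/XOX/O.X/O.X
[XOX/OXX/O..] O move#4: (2,1):-1/XOX/OXX/OO.*, (2,2):-1/XOX/OXX/O.O
[XOX/OXX/OO.] X move#5: (2,2):+1/XOX/OXX/OOX*
[XOX/OXX/OOX] end (terminal -1, O#6); searched X.X/O../O.. to 5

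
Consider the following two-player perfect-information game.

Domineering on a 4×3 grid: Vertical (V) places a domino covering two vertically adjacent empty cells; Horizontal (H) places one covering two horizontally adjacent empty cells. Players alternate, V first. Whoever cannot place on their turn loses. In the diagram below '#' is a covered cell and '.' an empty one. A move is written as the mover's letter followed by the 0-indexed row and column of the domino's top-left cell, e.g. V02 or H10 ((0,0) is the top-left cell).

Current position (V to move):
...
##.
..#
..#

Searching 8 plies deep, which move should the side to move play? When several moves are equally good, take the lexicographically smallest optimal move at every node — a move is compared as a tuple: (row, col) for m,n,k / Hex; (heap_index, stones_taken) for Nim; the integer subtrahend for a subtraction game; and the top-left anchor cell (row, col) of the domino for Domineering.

V's best at [.../##./..#/..#]: V20

[.../##./..#/..#] V move#1: V02:-1/..#/###/..#/..#, V20:+1/.../##./#.#/#.#*, V21:+1/.../##./.##/.##
[.../##./#.#/#.#] H move#2: H00:-1/##./##./#.#/#.#*, H01:-1/.##/##./#.#/#.#
[##./##./#.#/#.#] V move#3: V02:+1/###/###/#.#/#.#*, V21:+1/##./##./###/###
[###/###/#.#/#.#] end (terminal -1, H#4); searched .../##./..#/..# to 8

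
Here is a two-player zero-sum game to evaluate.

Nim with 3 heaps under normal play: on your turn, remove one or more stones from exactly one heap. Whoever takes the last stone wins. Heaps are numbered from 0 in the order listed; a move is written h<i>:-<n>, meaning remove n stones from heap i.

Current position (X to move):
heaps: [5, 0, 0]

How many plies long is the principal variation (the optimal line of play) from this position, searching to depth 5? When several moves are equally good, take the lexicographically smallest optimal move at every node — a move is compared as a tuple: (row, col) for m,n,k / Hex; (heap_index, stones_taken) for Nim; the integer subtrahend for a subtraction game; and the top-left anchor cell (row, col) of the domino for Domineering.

[(5,0,0)] X move#1: h0:-1:-1/(4,0,0), h0:-2:-1/(3,0,0), h0:-3:-1/(2,0,0), h0:-4:-1/(1,0,0), h0:-5:+1/(0,0,0)*
[(0,0,0)] end (terminal -1, O#2); searched (5,0,0) to 5

PV length from [(5,0,0)]: 1 ply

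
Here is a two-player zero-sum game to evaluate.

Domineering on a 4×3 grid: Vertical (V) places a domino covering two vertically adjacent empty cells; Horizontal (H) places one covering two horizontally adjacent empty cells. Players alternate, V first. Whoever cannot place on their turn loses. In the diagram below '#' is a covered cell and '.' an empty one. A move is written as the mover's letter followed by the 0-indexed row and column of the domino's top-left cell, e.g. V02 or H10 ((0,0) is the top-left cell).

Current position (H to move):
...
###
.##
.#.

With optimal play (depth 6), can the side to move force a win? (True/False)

H winning at [.../###/.##/.#.]: False

ply 1, H at .../###/.##/.#. | H00=-1→##./###/.##/.#.*; H01=-1→.##/###/.##/.#.
ply 2, V at ##./###/.##/.#. | V20=+1→##./###/###/##.*
ply 3: ##./###/###/##. is terminal -1 (H); from .../###/.##/.#. depth 6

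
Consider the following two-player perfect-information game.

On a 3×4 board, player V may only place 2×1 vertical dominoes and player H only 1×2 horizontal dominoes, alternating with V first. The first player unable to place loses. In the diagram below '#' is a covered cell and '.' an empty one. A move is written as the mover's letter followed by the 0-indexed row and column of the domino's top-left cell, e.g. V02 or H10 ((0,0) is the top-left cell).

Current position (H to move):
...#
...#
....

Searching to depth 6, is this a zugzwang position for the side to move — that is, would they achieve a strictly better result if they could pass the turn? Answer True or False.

[...#/...#/....] H move#1: H00:-1/##.#/...#/...., H01:-1/.###/...#/...., H10:+1/...#/##.#/....*, H11:+1/...#/.###/...., H20:-1/...#/...#/##.., H21:-1/...#/...#/.##., H22:-1/...#/...#/..##
[...#/##.#/....] V move#2: V02:-1/..##/####/....*, V12:-1/...#/####/..#.
[..##/####/....] H move#3: H00:+1/####/####/....*, H20:+1/..##/####/##.., H21:+1/..##/####/.##., H22:+1/..##/####/..##
[####/####/....] end (terminal -1, V#4); searched ...#/...#/.... to 6
if H skipped the turn, V would face:
~ [...#/...#/....] V move#1: V00:-1/#..#/#..#/...., V01:+1/.#.#/.#.#/....*, V02:-1/..##/..##/...., V10:-1/...#/#..#/#..., V11:+1/...#/.#.#/.#.., V12:-1/...#/..##/..#.
~ [.#.#/.#.#/....] H move#2: H20:-1/.#.#/.#.#/##..*, H21:-1/.#.#/.#.#/.##., H22:-1/.#.#/.#.#/..##
~ [.#.#/.#.#/##..] V move#3: V00:+1/##.#/##.#/##..*, V02:+1/.###/.###/##.., V12:+1/.#.#/.###/###.
~ [##.#/##.#/##..] H move#4: H22:-1/##.#/##.#/####*
~ [##.#/##.#/####] V move#5: V02:+1/####/####/####*
~ [####/####/####] end (terminal -1, H#6); searched ...#/...#/.... to 6
compare (H): move=+1 vs pass=-1

zugzwang(...#/...#/...., H) = False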